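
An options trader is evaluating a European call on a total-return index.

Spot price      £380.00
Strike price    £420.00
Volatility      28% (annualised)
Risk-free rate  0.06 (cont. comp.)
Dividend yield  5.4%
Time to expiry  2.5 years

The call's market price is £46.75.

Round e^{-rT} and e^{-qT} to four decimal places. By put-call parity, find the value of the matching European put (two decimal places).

exp(−qT) = exp(−0.054·2.5) = 0.8737;  exp(−rT) = exp(−0.06·2.5) = 0.8607
Put-call parity: C − P = S·e^(−qT) − K·e^(−rT) = 380·0.8737 − 420·0.8607 = 332.0060 − 361.4940 = -29.4880
P = C − (C − P) = 46.75 − (-29.4880) = 76.2380

£76.24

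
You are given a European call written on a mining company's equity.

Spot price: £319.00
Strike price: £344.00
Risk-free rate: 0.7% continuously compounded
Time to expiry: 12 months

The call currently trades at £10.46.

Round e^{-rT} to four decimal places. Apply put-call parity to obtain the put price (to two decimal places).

e^(−rT) = e^(−0.007·1) = 0.9930
Put-call parity: C − P = S − K·e^(−rT) = 319 − 344·0.9930 = 319 − 341.5920 = -22.5920
P = C − (C − P) = 10.46 − (-22.5920) = 33.0520

£33.05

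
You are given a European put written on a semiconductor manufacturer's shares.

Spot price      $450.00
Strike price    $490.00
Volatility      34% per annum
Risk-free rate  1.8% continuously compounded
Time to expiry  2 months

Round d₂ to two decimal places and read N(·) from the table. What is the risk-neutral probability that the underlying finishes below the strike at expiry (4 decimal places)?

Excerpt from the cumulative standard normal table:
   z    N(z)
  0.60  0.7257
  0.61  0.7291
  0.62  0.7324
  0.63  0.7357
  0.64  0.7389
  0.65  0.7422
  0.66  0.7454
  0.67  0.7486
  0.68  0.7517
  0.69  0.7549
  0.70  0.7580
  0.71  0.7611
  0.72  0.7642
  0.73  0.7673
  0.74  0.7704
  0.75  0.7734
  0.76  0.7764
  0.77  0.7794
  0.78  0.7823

σ√T = 0.34·√0.1667 = 0.1388
d₁ = [ln(450/490) + (0.018 + ½·0.34²)·0.1667] / (σ√T) = (-0.0852 + 0.0126) / 0.1388 = -0.5225 ⇒ -0.52
d₂ = -0.5225 − 0.1388 = -0.6613 ⇒ -0.66
Pr(exercise) under Q = N(−d₂) = N(0.66) = 0.7454

0.7454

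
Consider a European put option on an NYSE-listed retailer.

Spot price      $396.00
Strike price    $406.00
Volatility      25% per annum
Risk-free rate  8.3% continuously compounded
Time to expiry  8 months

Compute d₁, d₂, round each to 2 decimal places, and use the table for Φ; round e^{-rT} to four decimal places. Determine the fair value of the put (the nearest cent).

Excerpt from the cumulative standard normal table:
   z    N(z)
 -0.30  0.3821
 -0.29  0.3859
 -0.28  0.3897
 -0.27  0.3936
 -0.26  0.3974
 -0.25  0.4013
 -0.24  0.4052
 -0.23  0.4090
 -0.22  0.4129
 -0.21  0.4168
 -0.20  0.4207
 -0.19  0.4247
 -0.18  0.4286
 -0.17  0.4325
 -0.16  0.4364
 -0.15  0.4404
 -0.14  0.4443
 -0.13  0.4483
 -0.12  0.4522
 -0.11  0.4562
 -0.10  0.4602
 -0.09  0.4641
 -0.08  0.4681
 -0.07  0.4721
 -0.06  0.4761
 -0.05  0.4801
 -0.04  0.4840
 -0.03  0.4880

$25.52

σ√T = 0.25 × 0.8165 = 0.2041
d₁ = [ln(396/406) + (0.083 + ½·0.25²)·0.6667] / (σ√T) = (-0.0249 + 0.0762) / 0.2041 = 0.2510 which rounds to 0.25
d₂ = 0.2510 − 0.2041 = 0.0468 which rounds to 0.05
e^(−rT) = e^(−0.083·0.6667) = 0.9462
P = 406·0.9462·N(-0.05) − 396·N(-0.25) = 406·0.9462·0.4801 − 396·0.4013 = 184.4339 − 158.9148 = 25.5191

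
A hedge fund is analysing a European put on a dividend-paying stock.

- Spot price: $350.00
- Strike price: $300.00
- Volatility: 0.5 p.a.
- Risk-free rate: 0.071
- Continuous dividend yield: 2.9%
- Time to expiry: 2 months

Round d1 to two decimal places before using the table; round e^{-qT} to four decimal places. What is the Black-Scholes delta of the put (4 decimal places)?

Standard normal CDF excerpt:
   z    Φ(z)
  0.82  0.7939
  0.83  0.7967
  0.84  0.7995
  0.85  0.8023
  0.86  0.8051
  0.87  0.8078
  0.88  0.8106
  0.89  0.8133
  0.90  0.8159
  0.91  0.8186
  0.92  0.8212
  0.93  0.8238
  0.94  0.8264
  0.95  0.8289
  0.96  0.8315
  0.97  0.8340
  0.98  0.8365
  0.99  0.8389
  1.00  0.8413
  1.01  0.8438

-0.1858

σ√T = 0.5·√0.1667 = 0.2041
ln(S/K) + (r − q + σ²/2)T = ln(350/300) + (0.071 − 0.029 + 0.5²/2)·0.1667 = 0.1542 + 0.0278 = 0.1820
d₁ = 0.1820 / 0.2041 = 0.8915 ≈ 0.89
N(d₁) = N(0.89) = 0.8133
Δ_put = exp(−qT)·(N(d₁) − 1) = 0.9952·(0.8133 − 1) = -0.1858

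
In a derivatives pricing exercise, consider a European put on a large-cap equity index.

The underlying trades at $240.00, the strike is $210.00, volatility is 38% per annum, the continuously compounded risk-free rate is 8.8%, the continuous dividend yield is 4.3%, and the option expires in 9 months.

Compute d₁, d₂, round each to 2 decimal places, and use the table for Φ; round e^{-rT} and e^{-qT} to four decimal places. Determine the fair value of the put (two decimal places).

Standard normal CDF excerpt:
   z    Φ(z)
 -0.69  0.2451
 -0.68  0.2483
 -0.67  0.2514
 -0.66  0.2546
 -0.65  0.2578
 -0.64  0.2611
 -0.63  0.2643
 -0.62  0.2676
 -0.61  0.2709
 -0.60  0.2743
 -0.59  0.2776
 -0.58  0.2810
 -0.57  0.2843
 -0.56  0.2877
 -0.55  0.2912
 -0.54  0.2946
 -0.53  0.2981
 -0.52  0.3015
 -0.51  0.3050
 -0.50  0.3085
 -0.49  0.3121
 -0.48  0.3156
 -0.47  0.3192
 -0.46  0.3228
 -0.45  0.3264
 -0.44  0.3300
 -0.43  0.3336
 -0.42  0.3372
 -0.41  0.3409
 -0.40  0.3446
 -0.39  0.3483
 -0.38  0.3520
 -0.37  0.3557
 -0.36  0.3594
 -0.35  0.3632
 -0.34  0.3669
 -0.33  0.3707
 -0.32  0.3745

$13.70

σ√T = 0.38·√0.75 = 0.3291
d₁ = [ln(240/210) + (0.088 − 0.043 + ½·0.38²)·0.75] / (σ√T) = (0.1335 + 0.0879) / 0.3291 = 0.6729 → 0.67
d₂ = 0.6729 − 0.3291 = 0.3438 → 0.34
e^(−qT) = e^(−0.043·0.75) = 0.9683;  e^(−rT) = e^(−0.088·0.75) = 0.9361
N(−d₂) = N(-0.34) = 0.3669;  N(−d₁) = N(-0.67) = 0.2514
P = 210·0.9361·0.3669 − 240·0.9683·0.2514 = 72.1256 − 58.4233 = 13.7022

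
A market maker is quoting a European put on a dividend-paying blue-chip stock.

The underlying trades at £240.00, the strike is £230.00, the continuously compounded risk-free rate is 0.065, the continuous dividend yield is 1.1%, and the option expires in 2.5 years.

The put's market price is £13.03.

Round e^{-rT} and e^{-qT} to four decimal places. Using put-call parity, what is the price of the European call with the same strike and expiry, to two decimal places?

£51.03

e^(−qT) = e^(−0.011·2.5) = 0.9729;  e^(−rT) = e^(−0.065·2.5) = 0.8500
Put-call parity: C − P = S·e^(−qT) − K·e^(−rT) = 240·0.9729 − 230·0.8500 = 233.4960 − 195.5000 = 37.9960
C = P + (C − P) = 13.03 + (37.9960) = 51.0260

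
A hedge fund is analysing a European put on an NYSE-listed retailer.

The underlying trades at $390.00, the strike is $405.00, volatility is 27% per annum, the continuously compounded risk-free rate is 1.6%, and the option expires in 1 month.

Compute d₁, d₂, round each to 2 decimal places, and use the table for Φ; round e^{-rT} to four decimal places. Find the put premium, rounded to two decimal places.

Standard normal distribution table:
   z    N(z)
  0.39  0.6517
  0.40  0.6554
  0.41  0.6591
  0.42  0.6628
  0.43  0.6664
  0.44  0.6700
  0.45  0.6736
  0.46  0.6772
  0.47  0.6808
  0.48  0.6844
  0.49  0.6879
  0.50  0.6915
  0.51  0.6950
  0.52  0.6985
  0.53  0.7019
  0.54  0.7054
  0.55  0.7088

T = 0.08333;  σ√T = 0.0779
ln(S/K) + (r + σ²/2)T = ln(390/405) + (0.016 + 0.27²/2)·0.08333 = -0.0377 + 0.0044 = -0.0334
d₁ = -0.0334 / 0.0779 = -0.4281 ≈ -0.43
d₂ = d₁ − σ√T = -0.4281 − 0.0779 = -0.5061 ≈ -0.51
e^(−rT) = e^(−0.016·0.08333) = 0.9987
N(−d₂) = N(0.51) = 0.6950;  N(−d₁) = N(0.43) = 0.6664
P = 405·0.9987·0.6950 − 390·0.6664 = 281.1091 − 259.8960 = 21.2131

$21.21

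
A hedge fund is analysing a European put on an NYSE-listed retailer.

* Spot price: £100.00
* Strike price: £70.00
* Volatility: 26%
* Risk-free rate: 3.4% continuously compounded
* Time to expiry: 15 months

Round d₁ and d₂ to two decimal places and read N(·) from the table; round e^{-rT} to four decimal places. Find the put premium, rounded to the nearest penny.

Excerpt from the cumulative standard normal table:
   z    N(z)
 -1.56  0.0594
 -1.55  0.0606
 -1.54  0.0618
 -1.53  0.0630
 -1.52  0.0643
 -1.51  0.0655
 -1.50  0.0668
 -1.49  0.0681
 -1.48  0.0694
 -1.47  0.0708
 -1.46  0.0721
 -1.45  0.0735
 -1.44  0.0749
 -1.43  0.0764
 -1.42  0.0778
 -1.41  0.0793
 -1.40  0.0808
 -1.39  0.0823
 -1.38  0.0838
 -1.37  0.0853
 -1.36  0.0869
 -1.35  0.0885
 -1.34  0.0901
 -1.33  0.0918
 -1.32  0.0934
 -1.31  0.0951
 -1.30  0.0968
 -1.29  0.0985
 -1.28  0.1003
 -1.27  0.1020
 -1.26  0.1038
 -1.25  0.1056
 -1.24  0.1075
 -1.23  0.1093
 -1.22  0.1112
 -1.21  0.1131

£0.90

σ√T = 0.26 × 1.1180 = 0.2907
ln(S/K) + (r + σ²/2)T = ln(100/70) + (0.034 + 0.26²/2)·1.25 = 0.3567 + 0.0847 = 0.4414
d₁ = 0.4414 / 0.2907 = 1.5185 ≈ 1.52
d₂ = d₁ − σ√T = 1.5185 − 0.2907 = 1.2279 ≈ 1.23
exp(−rT) = exp(−0.034·1.25) = 0.9584
N(−d₂) = N(-1.23) = 0.1093;  N(−d₁) = N(-1.52) = 0.0643
P = 70·0.9584·0.1093 − 100·0.0643 = 7.3327 − 6.4300 = 0.9027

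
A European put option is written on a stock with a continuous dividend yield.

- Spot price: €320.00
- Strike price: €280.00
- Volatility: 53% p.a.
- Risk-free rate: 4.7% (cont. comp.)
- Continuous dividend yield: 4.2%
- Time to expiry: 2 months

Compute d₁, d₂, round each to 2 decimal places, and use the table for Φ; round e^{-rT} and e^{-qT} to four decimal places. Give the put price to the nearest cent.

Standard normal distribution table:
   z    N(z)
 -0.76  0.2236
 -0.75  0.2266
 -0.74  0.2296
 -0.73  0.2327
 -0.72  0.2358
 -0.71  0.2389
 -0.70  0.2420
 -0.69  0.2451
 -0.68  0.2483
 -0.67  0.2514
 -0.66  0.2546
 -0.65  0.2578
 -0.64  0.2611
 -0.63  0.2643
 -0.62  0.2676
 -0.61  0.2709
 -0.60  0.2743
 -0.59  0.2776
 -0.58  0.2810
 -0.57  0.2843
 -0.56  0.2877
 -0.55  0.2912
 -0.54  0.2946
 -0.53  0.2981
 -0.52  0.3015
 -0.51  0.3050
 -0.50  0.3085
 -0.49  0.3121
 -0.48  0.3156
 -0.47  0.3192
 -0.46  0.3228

T = 0.1667;  σ√T = 0.2164
d₁ = [ln(320/280) + (0.047 − 0.042 + ½·0.53²)·0.1667] / (σ√T) = (0.1335 + 0.0242) / 0.2164 = 0.7292 ≈ 0.73
d₂ = 0.7292 − 0.2164 = 0.5128 ≈ 0.51
e^(−qT) = e^(−0.042·0.1667) = 0.9930;  e^(−rT) = e^(−0.047·0.1667) = 0.9922
N(−d₂) = N(-0.51) = 0.3050;  N(−d₁) = N(-0.73) = 0.2327
P = 280·0.9922·0.3050 − 320·0.9930·0.2327 = 84.7339 − 73.9428 = 10.7911

€10.79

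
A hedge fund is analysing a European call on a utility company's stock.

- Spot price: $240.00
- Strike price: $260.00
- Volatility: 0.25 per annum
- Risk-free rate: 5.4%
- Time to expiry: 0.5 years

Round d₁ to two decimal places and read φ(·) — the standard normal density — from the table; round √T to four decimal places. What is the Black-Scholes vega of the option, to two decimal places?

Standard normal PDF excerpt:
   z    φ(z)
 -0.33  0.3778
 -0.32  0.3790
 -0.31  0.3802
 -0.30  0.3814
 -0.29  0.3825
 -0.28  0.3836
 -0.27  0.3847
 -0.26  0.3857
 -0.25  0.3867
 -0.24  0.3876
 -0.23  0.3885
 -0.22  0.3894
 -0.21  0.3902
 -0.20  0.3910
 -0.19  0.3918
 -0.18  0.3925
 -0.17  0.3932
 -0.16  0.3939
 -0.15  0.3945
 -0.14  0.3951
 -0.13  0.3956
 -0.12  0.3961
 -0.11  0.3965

σ√T = 0.25 × 0.7071 = 0.1768
d₁ = [ln(240/260) + (0.054 + 0.25²/2)·0.5] / 0.1768 = [-0.0800 + 0.0426] / 0.1768 = -0.2117 ⇒ -0.21
√T = √0.5 = 0.7071
φ(d₁) = φ(-0.21) = 0.3902
vega = S·φ(d₁)·√T = 240·0.3902·0.7071 = 66.2185
(Vega is the same for a European call and put with the same parameters.)

66.22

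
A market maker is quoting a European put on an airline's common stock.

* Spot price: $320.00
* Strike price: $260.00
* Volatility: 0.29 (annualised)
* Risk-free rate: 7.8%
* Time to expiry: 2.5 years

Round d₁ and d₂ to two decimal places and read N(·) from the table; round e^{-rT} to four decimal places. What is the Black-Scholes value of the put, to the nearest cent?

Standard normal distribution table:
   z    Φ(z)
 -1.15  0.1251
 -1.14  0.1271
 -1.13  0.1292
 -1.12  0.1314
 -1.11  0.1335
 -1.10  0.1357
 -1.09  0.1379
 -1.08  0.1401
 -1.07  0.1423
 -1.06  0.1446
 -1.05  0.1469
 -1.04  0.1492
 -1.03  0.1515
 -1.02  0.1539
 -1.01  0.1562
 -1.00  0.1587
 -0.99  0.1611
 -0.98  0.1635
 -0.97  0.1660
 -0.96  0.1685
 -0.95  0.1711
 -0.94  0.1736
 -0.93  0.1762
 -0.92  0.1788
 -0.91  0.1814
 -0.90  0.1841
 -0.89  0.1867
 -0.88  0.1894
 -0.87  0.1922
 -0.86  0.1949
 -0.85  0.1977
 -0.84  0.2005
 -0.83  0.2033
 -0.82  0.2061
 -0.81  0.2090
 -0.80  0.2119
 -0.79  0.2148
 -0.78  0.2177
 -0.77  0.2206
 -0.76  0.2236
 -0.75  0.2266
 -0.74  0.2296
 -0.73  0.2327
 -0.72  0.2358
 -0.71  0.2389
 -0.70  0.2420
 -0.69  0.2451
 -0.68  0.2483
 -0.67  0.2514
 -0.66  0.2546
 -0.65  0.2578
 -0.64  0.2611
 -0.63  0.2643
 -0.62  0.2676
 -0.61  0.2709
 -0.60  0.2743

$12.43

T = 2.5;  σ√T = 0.4585
d₁ = [ln(320/260) + (0.078 + 0.29²/2)·2.5] / 0.4585 = [0.2076 + 0.3001] / 0.4585 = 1.1074 ⇒ 1.11
d₂ = d₁ − σ√T = 1.1074 − 0.4585 = 0.6488 ⇒ 0.65
exp(−rT) = exp(−0.078·2.5) = 0.8228
N(−d₂) = N(-0.65) = 0.2578;  N(−d₁) = N(-1.11) = 0.1335
P = 260·0.8228·0.2578 − 320·0.1335 = 55.1506 − 42.7200 = 12.4306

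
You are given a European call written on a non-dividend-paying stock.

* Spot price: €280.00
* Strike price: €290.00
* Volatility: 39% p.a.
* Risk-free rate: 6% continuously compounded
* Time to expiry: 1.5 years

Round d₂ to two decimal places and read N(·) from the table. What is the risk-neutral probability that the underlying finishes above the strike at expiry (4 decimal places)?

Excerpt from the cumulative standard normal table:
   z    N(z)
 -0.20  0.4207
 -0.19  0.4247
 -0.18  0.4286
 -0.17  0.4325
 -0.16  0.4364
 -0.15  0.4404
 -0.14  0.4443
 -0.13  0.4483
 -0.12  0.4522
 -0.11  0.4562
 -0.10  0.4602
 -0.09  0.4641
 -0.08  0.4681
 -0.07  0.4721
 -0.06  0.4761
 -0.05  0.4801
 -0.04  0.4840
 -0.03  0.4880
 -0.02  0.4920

0.4522

T = 1.5;  σ√T = 0.4777
d₁ = [ln(280/290) + (0.06 + 0.39²/2)·1.5] / 0.4777 = [-0.0351 + 0.2041] / 0.4777 = 0.3538 → 0.35
d₂ = d₁ − σ√T = 0.3538 − 0.4777 = -0.1239 → -0.12
Pr(exercise) under Q = N(d₂) = 0.4522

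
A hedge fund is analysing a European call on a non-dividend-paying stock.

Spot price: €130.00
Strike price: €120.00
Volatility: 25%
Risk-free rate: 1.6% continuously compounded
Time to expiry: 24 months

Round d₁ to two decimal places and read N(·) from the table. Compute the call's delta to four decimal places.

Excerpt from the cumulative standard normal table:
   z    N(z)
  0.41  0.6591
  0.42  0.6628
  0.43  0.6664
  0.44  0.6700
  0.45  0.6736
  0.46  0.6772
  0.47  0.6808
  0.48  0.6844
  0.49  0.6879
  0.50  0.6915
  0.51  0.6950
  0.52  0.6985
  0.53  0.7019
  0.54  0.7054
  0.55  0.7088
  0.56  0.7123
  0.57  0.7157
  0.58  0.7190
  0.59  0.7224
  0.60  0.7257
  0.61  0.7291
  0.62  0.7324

0.6879

T = 2;  σ√T = 0.3536
ln(S/K) + (r + σ²/2)T = ln(130/120) + (0.016 + 0.25²/2)·2 = 0.0800 + 0.0945 = 0.1745
d₁ = 0.1745 / 0.3536 = 0.4937 ≈ 0.49
N(d₁) = N(0.49) = 0.6879
Δ_call = N(d₁) = 0.6879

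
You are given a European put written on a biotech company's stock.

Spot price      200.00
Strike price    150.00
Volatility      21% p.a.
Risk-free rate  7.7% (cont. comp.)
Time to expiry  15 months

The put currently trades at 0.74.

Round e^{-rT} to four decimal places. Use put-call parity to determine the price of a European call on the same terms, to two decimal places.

exp(−rT) = exp(−0.077·1.25) = 0.9082
Put-call parity: C − P = S − K·e^(−rT) = 200 − 150·0.9082 = 200 − 136.2300 = 63.7700
C = P + (C − P) = 0.74 + (63.7700) = 64.5100

64.51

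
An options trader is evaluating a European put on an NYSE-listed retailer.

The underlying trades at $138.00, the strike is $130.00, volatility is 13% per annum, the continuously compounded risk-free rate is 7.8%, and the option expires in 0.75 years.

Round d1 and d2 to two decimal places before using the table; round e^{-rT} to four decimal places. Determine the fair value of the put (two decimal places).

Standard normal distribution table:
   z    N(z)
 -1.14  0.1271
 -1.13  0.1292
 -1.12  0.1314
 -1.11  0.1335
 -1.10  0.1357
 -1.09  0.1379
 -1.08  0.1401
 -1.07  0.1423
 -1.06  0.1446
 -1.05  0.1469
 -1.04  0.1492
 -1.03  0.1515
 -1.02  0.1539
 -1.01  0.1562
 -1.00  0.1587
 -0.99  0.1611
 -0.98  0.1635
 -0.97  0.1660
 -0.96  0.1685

$1.33

σ√T = 0.13 × 0.8660 = 0.1126
d₁ = [ln(138/130) + (0.078 + 0.13²/2)·0.75] / 0.1126 = [0.0597 + 0.0648] / 0.1126 = 1.1064 ≈ 1.11
d₂ = d₁ − σ√T = 1.1064 − 0.1126 = 0.9938 ≈ 0.99
e^(−rT) = e^(−0.078·0.75) = 0.9432
N(−d₂) = N(-0.99) = 0.1611;  N(−d₁) = N(-1.11) = 0.1335
P = 130·0.9432·0.1611 − 138·0.1335 = 19.7534 − 18.4230 = 1.3304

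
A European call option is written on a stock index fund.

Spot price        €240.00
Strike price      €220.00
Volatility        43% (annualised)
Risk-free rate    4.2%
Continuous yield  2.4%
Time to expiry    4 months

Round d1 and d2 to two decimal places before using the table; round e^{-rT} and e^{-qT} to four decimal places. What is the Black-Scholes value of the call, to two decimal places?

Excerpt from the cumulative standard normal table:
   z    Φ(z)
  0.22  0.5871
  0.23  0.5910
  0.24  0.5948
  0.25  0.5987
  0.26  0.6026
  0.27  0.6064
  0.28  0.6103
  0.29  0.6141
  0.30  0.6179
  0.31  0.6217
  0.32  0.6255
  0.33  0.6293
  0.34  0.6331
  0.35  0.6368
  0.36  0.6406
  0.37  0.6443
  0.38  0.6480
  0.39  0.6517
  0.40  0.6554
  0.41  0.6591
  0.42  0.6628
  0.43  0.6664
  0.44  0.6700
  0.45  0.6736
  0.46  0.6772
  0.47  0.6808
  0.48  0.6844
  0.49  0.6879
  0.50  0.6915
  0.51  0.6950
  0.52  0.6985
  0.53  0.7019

€34.75

σ√T = 0.43 × 0.5774 = 0.2483
d₁ = [ln(240/220) + (0.042 − 0.024 + 0.43²/2)·0.3333] / 0.2483 = [0.0870 + 0.0368] / 0.2483 = 0.4988 ⇒ 0.50
d₂ = d₁ − σ√T = 0.4988 − 0.2483 = 0.2505 ⇒ 0.25
exp(−qT) = exp(−0.024·0.3333) = 0.9920;  exp(−rT) = exp(−0.042·0.3333) = 0.9861
C = 240·0.9920·N(0.50) − 220·0.9861·N(0.25) = 240·0.9920·0.6915 − 220·0.9861·0.5987 = 164.6323 − 129.8832 = 34.7491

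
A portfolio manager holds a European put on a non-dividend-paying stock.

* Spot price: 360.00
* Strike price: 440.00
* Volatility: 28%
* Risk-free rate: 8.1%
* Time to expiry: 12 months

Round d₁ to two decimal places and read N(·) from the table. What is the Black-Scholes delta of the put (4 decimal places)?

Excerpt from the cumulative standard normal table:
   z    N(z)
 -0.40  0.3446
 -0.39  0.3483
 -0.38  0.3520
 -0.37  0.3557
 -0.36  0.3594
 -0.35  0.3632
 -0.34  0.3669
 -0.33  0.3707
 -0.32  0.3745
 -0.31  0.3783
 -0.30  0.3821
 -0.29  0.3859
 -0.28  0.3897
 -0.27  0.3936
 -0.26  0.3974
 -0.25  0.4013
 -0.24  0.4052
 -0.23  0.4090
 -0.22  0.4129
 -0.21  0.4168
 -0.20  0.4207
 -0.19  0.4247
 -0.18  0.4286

σ√T = 0.28·√1 = 0.2800
d₁ = [ln(360/440) + (0.081 + ½·0.28²)·1] / (σ√T) = (-0.2007 + 0.1202) / 0.2800 = -0.2874 ⇒ -0.29
N(d₁) = N(-0.29) = 0.3859
Δ_put = N(d₁) − 1 = 0.3859 − 1 = -0.6141

-0.6141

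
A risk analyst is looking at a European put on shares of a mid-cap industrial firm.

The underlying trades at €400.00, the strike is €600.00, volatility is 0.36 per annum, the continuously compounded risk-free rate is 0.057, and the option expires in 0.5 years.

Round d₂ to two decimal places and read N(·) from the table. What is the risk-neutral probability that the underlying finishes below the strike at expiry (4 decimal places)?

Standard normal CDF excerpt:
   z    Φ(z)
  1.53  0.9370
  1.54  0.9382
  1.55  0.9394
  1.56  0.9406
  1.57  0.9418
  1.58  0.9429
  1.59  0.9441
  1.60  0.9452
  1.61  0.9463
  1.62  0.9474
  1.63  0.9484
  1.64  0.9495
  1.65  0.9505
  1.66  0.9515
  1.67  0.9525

0.9463

σ√T = 0.36·√0.5 = 0.2546
ln(S/K) + (r + σ²/2)T = ln(400/600) + (0.057 + 0.36²/2)·0.5 = -0.4055 + 0.0609 = -0.3446
d₁ = -0.3446 / 0.2546 = -1.3536 ⇒ -1.35
d₂ = d₁ − σ√T = -1.3536 − 0.2546 = -1.6081 ⇒ -1.61
Risk-neutral Pr[S_T < K] = N(−d₂) = N(1.61) = 0.9463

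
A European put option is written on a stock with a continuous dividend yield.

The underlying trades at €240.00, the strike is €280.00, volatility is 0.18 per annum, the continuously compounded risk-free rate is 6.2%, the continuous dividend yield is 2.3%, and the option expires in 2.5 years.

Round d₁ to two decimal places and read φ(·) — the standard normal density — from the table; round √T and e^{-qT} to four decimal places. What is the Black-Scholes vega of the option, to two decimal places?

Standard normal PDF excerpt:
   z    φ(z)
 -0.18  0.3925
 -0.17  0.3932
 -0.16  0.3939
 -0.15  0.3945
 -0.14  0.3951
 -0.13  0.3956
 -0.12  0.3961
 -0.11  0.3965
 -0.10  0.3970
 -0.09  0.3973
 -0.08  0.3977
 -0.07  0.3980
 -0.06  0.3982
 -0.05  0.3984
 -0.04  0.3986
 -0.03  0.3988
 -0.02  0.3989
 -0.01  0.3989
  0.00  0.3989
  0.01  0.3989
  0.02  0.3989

σ√T = 0.18·√2.5 = 0.2846
d₁ = [ln(240/280) + (0.062 − 0.023 + 0.18²/2)·2.5] / 0.2846 = [-0.1542 + 0.1380] / 0.2846 = -0.0567 which rounds to -0.06
√T = √2.5 = 1.5811
φ(d₁) = φ(-0.06) = 0.3982
exp(−qT) = exp(−0.023·2.5) = 0.9441
vega = S·exp(−qT)·φ(d₁)·√T = 240·0.9441·0.3982·1.5811 = 142.6559
(The call has the same vega.)

142.66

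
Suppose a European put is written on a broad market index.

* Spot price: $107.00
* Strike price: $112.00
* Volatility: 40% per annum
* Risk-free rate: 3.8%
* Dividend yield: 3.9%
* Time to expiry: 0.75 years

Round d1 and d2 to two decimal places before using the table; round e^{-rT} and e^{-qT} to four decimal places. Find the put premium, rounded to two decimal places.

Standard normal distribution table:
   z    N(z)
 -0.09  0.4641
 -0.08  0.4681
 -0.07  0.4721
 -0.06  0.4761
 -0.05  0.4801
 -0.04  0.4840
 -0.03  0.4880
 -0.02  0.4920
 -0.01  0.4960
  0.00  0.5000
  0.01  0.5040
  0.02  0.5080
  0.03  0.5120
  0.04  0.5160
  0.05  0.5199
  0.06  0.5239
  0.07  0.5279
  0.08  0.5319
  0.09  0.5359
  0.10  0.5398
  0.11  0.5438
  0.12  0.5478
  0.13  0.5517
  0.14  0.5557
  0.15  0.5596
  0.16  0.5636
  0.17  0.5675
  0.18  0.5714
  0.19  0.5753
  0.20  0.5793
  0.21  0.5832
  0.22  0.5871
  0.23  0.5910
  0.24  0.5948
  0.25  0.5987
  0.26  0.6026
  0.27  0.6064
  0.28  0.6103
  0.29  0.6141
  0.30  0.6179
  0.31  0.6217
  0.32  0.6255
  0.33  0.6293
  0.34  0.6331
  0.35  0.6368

σ√T = 0.4 × 0.8660 = 0.3464
ln(S/K) + (r − q + σ²/2)T = ln(107/112) + (0.038 − 0.039 + 0.4²/2)·0.75 = -0.0457 + 0.0593 = 0.0136
d₁ = 0.0136 / 0.3464 = 0.0392 ≈ 0.04
d₂ = d₁ − σ√T = 0.0392 − 0.3464 = -0.3072 ≈ -0.31
exp(−qT) = exp(−0.039·0.75) = 0.9712;  exp(−rT) = exp(−0.038·0.75) = 0.9719
P = 112·0.9719·N(0.31) − 107·0.9712·N(-0.04) = 112·0.9719·0.6217 − 107·0.9712·0.4840 = 67.6738 − 50.2965 = 17.3773

$17.38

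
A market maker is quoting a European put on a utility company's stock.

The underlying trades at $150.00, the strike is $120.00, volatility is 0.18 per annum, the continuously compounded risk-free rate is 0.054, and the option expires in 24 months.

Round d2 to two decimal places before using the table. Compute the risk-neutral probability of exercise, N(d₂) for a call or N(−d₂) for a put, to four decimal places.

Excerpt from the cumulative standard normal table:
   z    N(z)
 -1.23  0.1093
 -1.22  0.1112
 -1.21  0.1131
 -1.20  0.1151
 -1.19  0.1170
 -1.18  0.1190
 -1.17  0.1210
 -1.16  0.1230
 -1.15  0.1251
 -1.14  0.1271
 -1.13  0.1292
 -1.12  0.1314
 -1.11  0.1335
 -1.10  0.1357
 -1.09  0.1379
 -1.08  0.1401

0.1210

σ√T = 0.18 × 1.4142 = 0.2546
d₁ = [ln(150/120) + (0.054 + 0.18²/2)·2] / 0.2546 = [0.2231 + 0.1404] / 0.2546 = 1.4281 ⇒ 1.43
d₂ = d₁ − σ√T = 1.4281 − 0.2546 = 1.1736 ⇒ 1.17
Pr(exercise) under Q = N(−d₂) = N(-1.17) = 0.1210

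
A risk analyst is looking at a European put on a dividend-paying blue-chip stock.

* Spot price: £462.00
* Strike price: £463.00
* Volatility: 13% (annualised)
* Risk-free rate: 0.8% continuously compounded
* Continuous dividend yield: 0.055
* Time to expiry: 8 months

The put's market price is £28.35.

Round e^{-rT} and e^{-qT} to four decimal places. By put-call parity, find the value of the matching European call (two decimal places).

£13.17

exp(−qT) = exp(−0.055·0.6667) = 0.9640;  exp(−rT) = exp(−0.008·0.6667) = 0.9947
Put-call parity: C − P = S·e^(−qT) − K·e^(−rT) = 462·0.9640 − 463·0.9947 = 445.3680 − 460.5461 = -15.1781
C = P + (C − P) = 28.35 + (-15.1781) = 13.1719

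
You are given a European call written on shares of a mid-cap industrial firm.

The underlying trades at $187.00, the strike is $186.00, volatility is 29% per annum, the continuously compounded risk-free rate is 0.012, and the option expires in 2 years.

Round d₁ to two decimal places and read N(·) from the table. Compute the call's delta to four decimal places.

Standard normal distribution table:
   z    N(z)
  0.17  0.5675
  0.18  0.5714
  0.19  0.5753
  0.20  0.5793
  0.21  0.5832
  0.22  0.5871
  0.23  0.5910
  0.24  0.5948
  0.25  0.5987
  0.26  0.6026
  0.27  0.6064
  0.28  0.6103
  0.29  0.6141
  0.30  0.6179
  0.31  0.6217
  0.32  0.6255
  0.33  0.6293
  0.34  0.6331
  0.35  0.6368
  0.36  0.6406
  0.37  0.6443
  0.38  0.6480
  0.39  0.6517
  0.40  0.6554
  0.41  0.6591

σ√T = 0.29·√2 = 0.4101
d₁ = [ln(187/186) + (0.012 + 0.29²/2)·2] / 0.4101 = [0.0054 + 0.1081] / 0.4101 = 0.2767 ≈ 0.28
N(d₁) = N(0.28) = 0.6103
Δ_call = N(d₁) = 0.6103

0.6103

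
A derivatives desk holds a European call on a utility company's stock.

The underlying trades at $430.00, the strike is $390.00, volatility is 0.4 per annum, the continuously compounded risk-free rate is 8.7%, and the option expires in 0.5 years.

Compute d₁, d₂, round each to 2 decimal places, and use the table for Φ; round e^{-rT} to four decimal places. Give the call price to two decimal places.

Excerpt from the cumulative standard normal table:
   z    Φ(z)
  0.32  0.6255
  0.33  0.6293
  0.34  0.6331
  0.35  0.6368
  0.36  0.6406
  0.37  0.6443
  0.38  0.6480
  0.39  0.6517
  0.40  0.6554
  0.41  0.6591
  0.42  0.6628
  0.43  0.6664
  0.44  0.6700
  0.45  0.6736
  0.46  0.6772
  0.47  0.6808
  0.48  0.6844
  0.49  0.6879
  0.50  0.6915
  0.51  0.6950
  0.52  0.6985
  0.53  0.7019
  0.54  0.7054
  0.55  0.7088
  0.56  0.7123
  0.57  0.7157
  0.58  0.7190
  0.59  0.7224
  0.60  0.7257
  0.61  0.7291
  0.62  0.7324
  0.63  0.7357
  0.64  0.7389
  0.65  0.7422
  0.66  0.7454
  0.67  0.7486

σ√T = 0.4 × 0.7071 = 0.2828
ln(S/K) + (r + σ²/2)T = ln(430/390) + (0.087 + 0.4²/2)·0.5 = 0.0976 + 0.0835 = 0.1811
d₁ = 0.1811 / 0.2828 = 0.6404 ≈ 0.64
d₂ = d₁ − σ√T = 0.6404 − 0.2828 = 0.3576 ≈ 0.36
e^(−rT) = e^(−0.087·0.5) = 0.9574
C = 430·N(0.64) − 390·0.9574·N(0.36) = 430·0.7389 − 390·0.9574·0.6406 = 317.7270 − 239.1911 = 78.5359

$78.54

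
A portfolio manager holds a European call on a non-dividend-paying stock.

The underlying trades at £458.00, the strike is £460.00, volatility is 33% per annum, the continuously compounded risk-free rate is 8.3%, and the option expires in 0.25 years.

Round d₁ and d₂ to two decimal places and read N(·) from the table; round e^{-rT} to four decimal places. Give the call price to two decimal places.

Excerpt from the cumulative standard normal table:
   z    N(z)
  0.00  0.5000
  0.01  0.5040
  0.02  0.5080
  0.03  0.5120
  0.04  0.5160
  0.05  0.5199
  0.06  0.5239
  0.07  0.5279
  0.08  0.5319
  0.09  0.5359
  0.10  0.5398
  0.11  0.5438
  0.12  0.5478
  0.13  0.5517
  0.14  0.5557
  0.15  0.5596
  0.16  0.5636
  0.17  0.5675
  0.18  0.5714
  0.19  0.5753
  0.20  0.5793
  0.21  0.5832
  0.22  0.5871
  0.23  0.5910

T = 0.25;  σ√T = 0.1650
ln(S/K) + (r + σ²/2)T = ln(458/460) + (0.083 + 0.33²/2)·0.25 = -0.0044 + 0.0344 = 0.0300
d₁ = 0.0300 / 0.1650 = 0.1818 ≈ 0.18
d₂ = d₁ − σ√T = 0.1818 − 0.1650 = 0.0168 ≈ 0.02
exp(−rT) = exp(−0.083·0.25) = 0.9795
N(d₁) = N(0.18) = 0.5714;  N(d₂) = N(0.02) = 0.5080
C = 458·0.5714 − 460·0.9795·0.5080 = 261.7012 − 228.8896 = 32.8116

£32.81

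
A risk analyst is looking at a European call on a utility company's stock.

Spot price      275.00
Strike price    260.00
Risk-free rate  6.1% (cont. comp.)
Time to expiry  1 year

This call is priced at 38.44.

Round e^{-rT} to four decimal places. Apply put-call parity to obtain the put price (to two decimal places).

8.05

exp(−rT) = exp(−0.061·1) = 0.9408
Put-call parity: C − P = S − K·e^(−rT) = 275 − 260·0.9408 = 275 − 244.6080 = 30.3920
P = C − (C − P) = 38.44 − (30.3920) = 8.0480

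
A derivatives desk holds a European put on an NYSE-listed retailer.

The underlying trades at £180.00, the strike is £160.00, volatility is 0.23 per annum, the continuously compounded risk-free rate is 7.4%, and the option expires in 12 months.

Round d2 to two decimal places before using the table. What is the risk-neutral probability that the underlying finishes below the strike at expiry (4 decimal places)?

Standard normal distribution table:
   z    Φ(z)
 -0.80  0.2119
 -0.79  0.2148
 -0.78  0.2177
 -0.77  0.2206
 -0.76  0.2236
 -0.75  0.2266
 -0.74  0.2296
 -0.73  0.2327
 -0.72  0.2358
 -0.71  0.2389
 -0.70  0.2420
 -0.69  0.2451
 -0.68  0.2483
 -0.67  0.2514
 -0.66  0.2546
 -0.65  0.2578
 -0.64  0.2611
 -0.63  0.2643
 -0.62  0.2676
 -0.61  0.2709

σ√T = 0.23 × 1.0000 = 0.2300
d₁ = [ln(180/160) + (0.074 + ½·0.23²)·1] / (σ√T) = (0.1178 + 0.1004) / 0.2300 = 0.9488 which rounds to 0.95
d₂ = 0.9488 − 0.2300 = 0.7188 which rounds to 0.72
Pr(exercise) under Q = N(−d₂) = N(-0.72) = 0.2358

0.2358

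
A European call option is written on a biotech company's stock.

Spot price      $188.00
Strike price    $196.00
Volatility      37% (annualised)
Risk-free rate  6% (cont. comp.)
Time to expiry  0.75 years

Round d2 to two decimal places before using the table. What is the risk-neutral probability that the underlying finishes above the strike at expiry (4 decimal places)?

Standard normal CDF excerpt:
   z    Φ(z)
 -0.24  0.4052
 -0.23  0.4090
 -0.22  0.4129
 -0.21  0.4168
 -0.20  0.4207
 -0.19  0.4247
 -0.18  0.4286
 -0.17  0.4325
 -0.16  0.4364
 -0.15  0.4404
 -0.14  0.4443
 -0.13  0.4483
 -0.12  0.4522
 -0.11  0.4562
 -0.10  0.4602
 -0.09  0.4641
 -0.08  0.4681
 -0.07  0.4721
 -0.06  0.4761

0.4404

σ√T = 0.37 × 0.8660 = 0.3204
d₁ = [ln(188/196) + (0.06 + 0.37²/2)·0.75] / 0.3204 = [-0.0417 + 0.0963] / 0.3204 = 0.1706 which rounds to 0.17
d₂ = d₁ − σ√T = 0.1706 − 0.3204 = -0.1498 which rounds to -0.15
Risk-neutral Pr[S_T > K] = N(d₂) = N(-0.15) = 0.4404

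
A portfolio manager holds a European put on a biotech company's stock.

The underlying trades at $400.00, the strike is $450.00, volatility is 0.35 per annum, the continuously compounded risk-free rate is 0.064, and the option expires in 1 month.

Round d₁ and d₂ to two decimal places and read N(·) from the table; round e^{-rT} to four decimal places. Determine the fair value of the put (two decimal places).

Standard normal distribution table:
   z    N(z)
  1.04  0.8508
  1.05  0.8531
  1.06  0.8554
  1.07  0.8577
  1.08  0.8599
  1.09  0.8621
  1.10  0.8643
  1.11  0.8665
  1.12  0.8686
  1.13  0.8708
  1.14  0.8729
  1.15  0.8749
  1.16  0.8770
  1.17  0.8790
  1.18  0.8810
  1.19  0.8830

σ√T = 0.35 × 0.2887 = 0.1010
d₁ = [ln(400/450) + (0.064 + ½·0.35²)·0.08333] / (σ√T) = (-0.1178 + 0.0104) / 0.1010 = -1.0624 ⇒ -1.06
d₂ = -1.0624 − 0.1010 = -1.1635 ⇒ -1.16
e^(−rT) = e^(−0.064·0.08333) = 0.9947
N(−d₂) = N(1.16) = 0.8770;  N(−d₁) = N(1.06) = 0.8554
P = 450·0.9947·0.8770 − 400·0.8554 = 392.5584 − 342.1600 = 50.3984

$50.40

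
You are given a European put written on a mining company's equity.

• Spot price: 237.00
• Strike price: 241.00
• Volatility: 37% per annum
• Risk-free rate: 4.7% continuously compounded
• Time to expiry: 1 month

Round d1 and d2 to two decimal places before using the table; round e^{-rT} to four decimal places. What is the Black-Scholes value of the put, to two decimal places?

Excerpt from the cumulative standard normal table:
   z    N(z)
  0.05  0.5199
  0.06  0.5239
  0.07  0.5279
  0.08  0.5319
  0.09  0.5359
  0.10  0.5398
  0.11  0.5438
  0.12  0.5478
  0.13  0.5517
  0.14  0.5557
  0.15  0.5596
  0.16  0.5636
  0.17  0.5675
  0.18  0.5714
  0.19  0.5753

σ√T = 0.37·√0.08333 = 0.1068
ln(S/K) + (r + σ²/2)T = ln(237/241) + (0.047 + 0.37²/2)·0.08333 = -0.0167 + 0.0096 = -0.0071
d₁ = -0.0071 / 0.1068 = -0.0666 → -0.07
d₂ = d₁ − σ√T = -0.0666 − 0.1068 = -0.1734 → -0.17
e^(−rT) = e^(−0.047·0.08333) = 0.9961
N(−d₂) = N(0.17) = 0.5675;  N(−d₁) = N(0.07) = 0.5279
P = 241·0.9961·0.5675 − 237·0.5279 = 136.2341 − 125.1123 = 11.1218

11.12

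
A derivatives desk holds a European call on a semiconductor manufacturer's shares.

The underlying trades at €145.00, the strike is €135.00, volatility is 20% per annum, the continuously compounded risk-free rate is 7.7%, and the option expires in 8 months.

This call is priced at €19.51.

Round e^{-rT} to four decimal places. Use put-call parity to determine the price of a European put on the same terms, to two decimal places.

€2.76

e^(−rT) = e^(−0.077·0.6667) = 0.9500
Put-call parity: C − P = S − K·e^(−rT) = 145 − 135·0.9500 = 145 − 128.2500 = 16.7500
P = C − (C − P) = 19.51 − (16.7500) = 2.7600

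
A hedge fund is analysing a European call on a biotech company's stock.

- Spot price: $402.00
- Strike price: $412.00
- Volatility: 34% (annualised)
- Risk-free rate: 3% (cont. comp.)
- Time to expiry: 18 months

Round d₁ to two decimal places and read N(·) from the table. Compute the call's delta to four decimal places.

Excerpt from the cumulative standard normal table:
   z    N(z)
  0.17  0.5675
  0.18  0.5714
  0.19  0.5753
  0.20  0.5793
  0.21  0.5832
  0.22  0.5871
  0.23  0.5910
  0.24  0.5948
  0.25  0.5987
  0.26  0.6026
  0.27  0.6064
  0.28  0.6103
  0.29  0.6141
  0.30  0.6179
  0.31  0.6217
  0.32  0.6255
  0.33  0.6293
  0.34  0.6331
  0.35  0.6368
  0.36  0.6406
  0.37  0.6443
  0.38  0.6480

0.6026

σ√T = 0.34·√1.5 = 0.4164
d₁ = [ln(402/412) + (0.03 + 0.34²/2)·1.5] / 0.4164 = [-0.0246 + 0.1317] / 0.4164 = 0.2573 ≈ 0.26
N(d₁) = N(0.26) = 0.6026
Δ_call = N(d₁) = 0.6026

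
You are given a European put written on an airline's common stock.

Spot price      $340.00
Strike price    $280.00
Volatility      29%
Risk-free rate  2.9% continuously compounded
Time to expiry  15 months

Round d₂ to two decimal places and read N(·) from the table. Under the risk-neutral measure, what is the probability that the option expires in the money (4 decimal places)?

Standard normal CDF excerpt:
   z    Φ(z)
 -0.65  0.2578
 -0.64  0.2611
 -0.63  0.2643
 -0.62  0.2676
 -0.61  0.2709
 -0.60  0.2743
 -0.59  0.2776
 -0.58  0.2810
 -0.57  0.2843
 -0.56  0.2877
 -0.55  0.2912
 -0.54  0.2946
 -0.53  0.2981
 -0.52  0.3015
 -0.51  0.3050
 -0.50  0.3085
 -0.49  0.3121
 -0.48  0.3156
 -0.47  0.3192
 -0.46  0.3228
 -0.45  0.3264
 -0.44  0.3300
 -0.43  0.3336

0.2912

T = 1.25;  σ√T = 0.3242
d₁ = [ln(340/280) + (0.029 + 0.29²/2)·1.25] / 0.3242 = [0.1942 + 0.0888] / 0.3242 = 0.8727 which rounds to 0.87
d₂ = d₁ − σ√T = 0.8727 − 0.3242 = 0.5485 which rounds to 0.55
Risk-neutral Pr[S_T < K] = N(−d₂) = N(-0.55) = 0.2912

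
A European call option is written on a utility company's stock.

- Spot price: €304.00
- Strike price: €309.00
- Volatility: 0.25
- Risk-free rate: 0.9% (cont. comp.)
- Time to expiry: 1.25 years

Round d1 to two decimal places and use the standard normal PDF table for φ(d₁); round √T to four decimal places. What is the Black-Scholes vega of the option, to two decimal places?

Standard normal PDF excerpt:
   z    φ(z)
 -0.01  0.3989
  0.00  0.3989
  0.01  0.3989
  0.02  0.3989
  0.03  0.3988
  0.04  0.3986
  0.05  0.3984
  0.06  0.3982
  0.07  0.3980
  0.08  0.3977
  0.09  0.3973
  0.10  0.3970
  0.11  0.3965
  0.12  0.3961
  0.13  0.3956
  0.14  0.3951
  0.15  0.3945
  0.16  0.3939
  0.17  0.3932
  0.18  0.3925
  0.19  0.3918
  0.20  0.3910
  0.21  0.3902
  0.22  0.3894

σ√T = 0.25·√1.25 = 0.2795
d₁ = [ln(304/309) + (0.009 + ½·0.25²)·1.25] / (σ√T) = (-0.0163 + 0.0503) / 0.2795 = 0.1216 ≈ 0.12
√T = √1.25 = 1.1180
φ(d₁) = φ(0.12) = 0.3961
vega = S·φ(d₁)·√T = 304·0.3961·1.1180 = 134.6233
(The put has the same vega.)

134.62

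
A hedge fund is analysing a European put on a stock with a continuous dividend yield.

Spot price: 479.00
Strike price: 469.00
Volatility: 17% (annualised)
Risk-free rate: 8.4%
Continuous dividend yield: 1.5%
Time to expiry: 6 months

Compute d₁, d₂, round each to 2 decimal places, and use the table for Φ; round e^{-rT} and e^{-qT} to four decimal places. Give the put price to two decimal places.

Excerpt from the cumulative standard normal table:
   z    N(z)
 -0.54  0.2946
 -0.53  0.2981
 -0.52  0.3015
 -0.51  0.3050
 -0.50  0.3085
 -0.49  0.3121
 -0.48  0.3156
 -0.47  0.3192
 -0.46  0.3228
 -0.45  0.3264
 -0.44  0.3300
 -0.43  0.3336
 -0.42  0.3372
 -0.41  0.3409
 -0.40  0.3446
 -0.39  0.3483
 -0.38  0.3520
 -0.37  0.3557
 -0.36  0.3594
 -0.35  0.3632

σ√T = 0.17 × 0.7071 = 0.1202
ln(S/K) + (r − q + σ²/2)T = ln(479/469) + (0.084 − 0.015 + 0.17²/2)·0.5 = 0.0211 + 0.0417 = 0.0628
d₁ = 0.0628 / 0.1202 = 0.5226 ⇒ 0.52
d₂ = d₁ − σ√T = 0.5226 − 0.1202 = 0.4024 ⇒ 0.40
e^(−qT) = e^(−0.015·0.5) = 0.9925;  e^(−rT) = e^(−0.084·0.5) = 0.9589
N(−d₂) = N(-0.40) = 0.3446;  N(−d₁) = N(-0.52) = 0.3015
P = 469·0.9589·0.3446 − 479·0.9925·0.3015 = 154.9749 − 143.3354 = 11.6396

11.64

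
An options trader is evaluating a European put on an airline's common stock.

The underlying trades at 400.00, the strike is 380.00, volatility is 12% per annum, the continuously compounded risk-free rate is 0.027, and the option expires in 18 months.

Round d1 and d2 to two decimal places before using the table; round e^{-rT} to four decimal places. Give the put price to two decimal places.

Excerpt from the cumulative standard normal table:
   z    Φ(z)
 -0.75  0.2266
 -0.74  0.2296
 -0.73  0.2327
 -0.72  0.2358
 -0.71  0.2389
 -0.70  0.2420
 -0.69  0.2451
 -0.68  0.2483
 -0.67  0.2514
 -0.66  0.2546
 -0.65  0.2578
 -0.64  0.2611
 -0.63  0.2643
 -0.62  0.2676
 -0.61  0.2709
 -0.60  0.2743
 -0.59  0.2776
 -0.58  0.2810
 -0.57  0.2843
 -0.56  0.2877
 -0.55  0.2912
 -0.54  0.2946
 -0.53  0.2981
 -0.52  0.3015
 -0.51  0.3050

9.46

σ√T = 0.12 × 1.2247 = 0.1470
d₁ = [ln(400/380) + (0.027 + 0.12²/2)·1.5] / 0.1470 = [0.0513 + 0.0513] / 0.1470 = 0.6981 ≈ 0.70
d₂ = d₁ − σ√T = 0.6981 − 0.1470 = 0.5511 ≈ 0.55
exp(−rT) = exp(−0.027·1.5) = 0.9603
P = 380·0.9603·N(-0.55) − 400·N(-0.70) = 380·0.9603·0.2912 − 400·0.2420 = 106.2630 − 96.8000 = 9.4630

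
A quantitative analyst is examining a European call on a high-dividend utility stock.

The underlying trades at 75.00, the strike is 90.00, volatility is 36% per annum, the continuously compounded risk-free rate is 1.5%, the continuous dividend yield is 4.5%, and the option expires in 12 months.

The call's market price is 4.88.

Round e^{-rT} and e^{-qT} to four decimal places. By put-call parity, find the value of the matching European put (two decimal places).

21.84

exp(−qT) = exp(−0.045·1) = 0.9560;  exp(−rT) = exp(−0.015·1) = 0.9851
Put-call parity: C − P = S·e^(−qT) − K·e^(−rT) = 75·0.9560 − 90·0.9851 = 71.7000 − 88.6590 = -16.9590
P = C − (C − P) = 4.88 − (-16.9590) = 21.8390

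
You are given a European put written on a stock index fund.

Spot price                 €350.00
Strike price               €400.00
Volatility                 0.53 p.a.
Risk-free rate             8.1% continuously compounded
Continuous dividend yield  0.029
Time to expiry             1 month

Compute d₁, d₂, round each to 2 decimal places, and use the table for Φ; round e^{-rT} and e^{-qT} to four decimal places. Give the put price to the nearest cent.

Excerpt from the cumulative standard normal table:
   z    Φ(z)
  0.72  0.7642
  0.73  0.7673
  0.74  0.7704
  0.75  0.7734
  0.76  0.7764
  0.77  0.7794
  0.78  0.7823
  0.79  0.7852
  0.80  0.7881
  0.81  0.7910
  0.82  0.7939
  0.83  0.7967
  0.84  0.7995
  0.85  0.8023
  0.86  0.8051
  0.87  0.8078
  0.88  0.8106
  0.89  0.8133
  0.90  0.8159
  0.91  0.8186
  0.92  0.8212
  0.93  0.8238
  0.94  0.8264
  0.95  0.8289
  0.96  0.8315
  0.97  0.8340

€54.14

σ√T = 0.53·√0.08333 = 0.1530
d₁ = [ln(350/400) + (0.081 − 0.029 + 0.53²/2)·0.08333] / 0.1530 = [-0.1335 + 0.0160] / 0.1530 = -0.7679 ≈ -0.77
d₂ = d₁ − σ√T = -0.7679 − 0.1530 = -0.9209 ≈ -0.92
exp(−qT) = exp(−0.029·0.08333) = 0.9976;  exp(−rT) = exp(−0.081·0.08333) = 0.9933
P = 400·0.9933·N(0.92) − 350·0.9976·N(0.77) = 400·0.9933·0.8212 − 350·0.9976·0.7794 = 326.2792 − 272.1353 = 54.1439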